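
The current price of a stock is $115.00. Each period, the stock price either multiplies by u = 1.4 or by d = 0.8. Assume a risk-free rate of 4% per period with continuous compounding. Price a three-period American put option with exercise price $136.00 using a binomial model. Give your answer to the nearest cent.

Risk-neutral probability p = (e^0.04 − 0.8)/(1.4 − 0.8) = 0.2408/0.6000 = 0.4014
Terminal stock prices: S_uuu = 315.6, S_uud = 180.3, S_udd = 103, S_ddd = 58.88
Terminal payoffs (K − S): max(-179.6, 0) = 0, max(-44.32, 0) = 0, max(32.96, 0) = 32.96, max(77.12, 0) = 77.12
Node uu (S = 225.4): continuation = e^(−0.04)·[0.4014·0.0000 + 0.5986·0.0000] = 0.0000; exercise value = 0.0000 ≤ continuation, so V_uu = 0.0000
Node ud (S = 128.8): continuation = e^(−0.04)·[0.4014·0.0000 + 0.5986·32.9600] = 18.9578; exercise value = 7.2000 ≤ continuation, so V_ud = 18.9578
Node dd (S = 73.6): continuation = e^(−0.04)·[0.4014·32.9600 + 0.5986·77.1200] = 57.0674; exercise value = 62.4000 > continuation, so V_dd = 62.4000 (exercise)
Node u (S = 161): continuation = e^(−0.04)·[0.4014·0.0000 + 0.5986·18.9578] = 10.9040; exercise value = 0.0000 ≤ continuation, so V_u = 10.9040
Node d (S = 92): continuation = e^(−0.04)·[0.4014·18.9578 + 0.5986·62.4000] = 43.2013; exercise value = 44.0000 > continuation, so V_d = 44.0000 (exercise)
Node 0 (S = 115): continuation = e^(−0.04)·[0.4014·10.9040 + 0.5986·44.0000] = 29.5125; exercise value = 21.0000 ≤ continuation, so V_0 = 29.5125

$29.51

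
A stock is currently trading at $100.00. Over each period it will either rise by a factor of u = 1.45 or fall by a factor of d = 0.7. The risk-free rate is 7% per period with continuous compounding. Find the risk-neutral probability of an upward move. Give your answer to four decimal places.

p = 0.4967

Risk-neutral probability p = (e^0.07 − 0.7)/(1.45 − 0.7) = 0.3725/0.7500 = 0.4967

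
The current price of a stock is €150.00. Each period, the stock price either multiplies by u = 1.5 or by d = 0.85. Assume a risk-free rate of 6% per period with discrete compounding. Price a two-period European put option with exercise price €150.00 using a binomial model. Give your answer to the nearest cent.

Risk-neutral probability p = (1 + 0.06 − 0.85)/(1.5 − 0.85) = 0.2100/0.6500 = 0.3231
Terminal stock prices: S_uu = 337.5, S_ud = 191.2, S_dd = 108.4
Terminal payoffs (K − S): max(-187.5, 0) = 0, max(-41.25, 0) = 0, max(41.63, 0) = 41.63
Node u (S = 225): V_u = 1/1.06·[0.3231·0.0000 + 0.6769·0.0000] = 0.0000
Node d (S = 127.5): V_d = 1/1.06·[0.3231·0.0000 + 0.6769·41.6250] = 26.5820
Node 0 (S = 150): V_0 = 1/1.06·[0.3231·0.0000 + 0.6769·26.5820] = 16.9754

€16.98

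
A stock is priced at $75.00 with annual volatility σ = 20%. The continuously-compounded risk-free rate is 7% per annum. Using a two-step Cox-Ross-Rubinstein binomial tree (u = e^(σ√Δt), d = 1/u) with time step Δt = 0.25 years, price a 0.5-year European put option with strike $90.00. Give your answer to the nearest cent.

CRR parameters: u = e^(σ√Δt) = e^(0.2·√0.25) = 1.1052, d = 1/u = 0.9048
Per-period rate: rΔt = 0.07·0.25 = 0.0175, so R = e^0.0175 = 1.0177
Risk-neutral probability p = (e^0.0175 − 0.9048)/(1.1052 − 0.9048) = 0.1128/0.2003 = 0.5631
Terminal stock prices: S_uu = 91.61, S_ud = 75, S_dd = 61.4
Terminal payoffs (K − S): max(-1.605, 0) = 0, max(15, 0) = 15, max(28.6, 0) = 28.6
Node u (S = 82.89): V_u = e^(−0.0175)·[0.5631·0.0000 + 0.4369·15.0000] = 6.4392
Node d (S = 67.86): V_d = e^(−0.0175)·[0.5631·15.0000 + 0.4369·28.5952] = 20.5759
Node 0 (S = 75): V_0 = e^(−0.0175)·[0.5631·6.4392 + 0.4369·20.5759] = 12.3960

$12.40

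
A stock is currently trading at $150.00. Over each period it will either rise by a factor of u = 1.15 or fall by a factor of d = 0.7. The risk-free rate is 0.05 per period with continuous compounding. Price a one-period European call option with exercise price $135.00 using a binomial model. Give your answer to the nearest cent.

Risk-neutral probability p = (e^0.05 − 0.7)/(1.15 − 0.7) = 0.3513/0.4500 = 0.7806
Terminal stock prices: S_u = 172.5, S_d = 105
Terminal payoffs (S − K): max(37.5, 0) = 37.5, max(-30, 0) = 0
Node 0 (S = 150): V_0 = e^(−0.05)·[0.7806·37.5000 + 0.2194·0.0000] = 27.8450

$27.84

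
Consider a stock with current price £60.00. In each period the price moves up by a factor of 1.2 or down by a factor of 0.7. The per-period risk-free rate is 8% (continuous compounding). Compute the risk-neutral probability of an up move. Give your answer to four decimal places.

Risk-neutral probability p = (e^0.08 − 0.7)/(1.2 − 0.7) = 0.3833/0.5000 = 0.7666

p = 0.7666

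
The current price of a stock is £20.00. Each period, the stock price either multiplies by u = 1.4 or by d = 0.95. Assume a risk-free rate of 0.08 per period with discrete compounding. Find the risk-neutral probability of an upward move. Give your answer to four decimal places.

p = 0.2889

Risk-neutral probability p = (1 + 0.08 − 0.95)/(1.4 − 0.95) = 0.1300/0.4500 = 0.2889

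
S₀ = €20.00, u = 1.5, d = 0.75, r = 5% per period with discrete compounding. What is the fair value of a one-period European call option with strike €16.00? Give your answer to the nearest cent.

€5.33

Risk-neutral probability p = (1 + 0.05 − 0.75)/(1.5 − 0.75) = 0.3000/0.7500 = 0.4000
Terminal stock prices: S_u = 30, S_d = 15
Terminal payoffs (S − K): max(14, 0) = 14, max(-1, 0) = 0
Node 0 (S = 20): V_0 = 1/1.05·[0.4000·14.0000 + 0.6000·0.0000] = 5.3333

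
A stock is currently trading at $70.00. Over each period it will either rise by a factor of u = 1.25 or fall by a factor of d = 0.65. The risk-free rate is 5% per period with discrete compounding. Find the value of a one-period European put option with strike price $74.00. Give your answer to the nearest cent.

$9.05

Risk-neutral probability p = (1 + 0.05 − 0.65)/(1.25 − 0.65) = 0.4000/0.6000 = 0.6667
Terminal stock prices: S_u = 87.5, S_d = 45.5
Terminal payoffs (K − S): max(-13.5, 0) = 0, max(28.5, 0) = 28.5
Node 0 (S = 70): V_0 = 1/1.05·[0.6667·0.0000 + 0.3333·28.5000] = 9.0476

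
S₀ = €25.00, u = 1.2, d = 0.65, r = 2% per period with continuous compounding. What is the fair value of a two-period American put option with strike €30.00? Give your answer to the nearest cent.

€6.63

Risk-neutral probability p = (e^0.02 − 0.65)/(1.2 − 0.65) = 0.3702/0.5500 = 0.6731
Terminal stock prices: S_uu = 36, S_ud = 19.5, S_dd = 10.56
Terminal payoffs (K − S): max(-6, 0) = 0, max(10.5, 0) = 10.5, max(19.44, 0) = 19.44
Node u (S = 30): continuation = e^(−0.02)·[0.6731·0.0000 + 0.3269·10.5000] = 3.3646; exercise value = 0.0000 ≤ continuation, so V_u = 3.3646
Node d (S = 16.25): continuation = e^(−0.02)·[0.6731·10.5000 + 0.3269·19.4375] = 13.1560; exercise value = 13.7500 > continuation, so V_d = 13.7500 (exercise)
Node 0 (S = 25): continuation = e^(−0.02)·[0.6731·3.3646 + 0.3269·13.7500] = 6.6258; exercise value = 5.0000 ≤ continuation, so V_0 = 6.6258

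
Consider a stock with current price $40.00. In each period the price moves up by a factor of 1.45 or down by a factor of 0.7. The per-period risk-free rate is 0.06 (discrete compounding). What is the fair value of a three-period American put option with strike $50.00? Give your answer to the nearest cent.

$13.14

Risk-neutral probability p = (1 + 0.06 − 0.7)/(1.45 − 0.7) = 0.3600/0.7500 = 0.4800
Terminal stock prices: S_uuu = 121.9, S_uud = 58.87, S_udd = 28.42, S_ddd = 13.72
Terminal payoffs (K − S): max(-71.94, 0) = 0, max(-8.87, 0) = 0, max(21.58, 0) = 21.58, max(36.28, 0) = 36.28
Node uu (S = 84.1): continuation = 1/1.06·[0.4800·0.0000 + 0.5200·0.0000] = 0.0000; exercise value = 0.0000 ≤ continuation, so V_uu = 0.0000
Node ud (S = 40.6): continuation = 1/1.06·[0.4800·0.0000 + 0.5200·21.5800] = 10.5864; exercise value = 9.4000 ≤ continuation, so V_ud = 10.5864
Node dd (S = 19.6): continuation = 1/1.06·[0.4800·21.5800 + 0.5200·36.2800] = 27.5698; exercise value = 30.4000 > continuation, so V_dd = 30.4000 (exercise)
Node u (S = 58): continuation = 1/1.06·[0.4800·0.0000 + 0.5200·10.5864] = 5.1933; exercise value = 0.0000 ≤ continuation, so V_u = 5.1933
Node d (S = 28): continuation = 1/1.06·[0.4800·10.5864 + 0.5200·30.4000] = 19.7071; exercise value = 22.0000 > continuation, so V_d = 22.0000 (exercise)
Node 0 (S = 40): continuation = 1/1.06·[0.4800·5.1933 + 0.5200·22.0000] = 13.1442; exercise value = 10.0000 ≤ continuation, so V_0 = 13.1442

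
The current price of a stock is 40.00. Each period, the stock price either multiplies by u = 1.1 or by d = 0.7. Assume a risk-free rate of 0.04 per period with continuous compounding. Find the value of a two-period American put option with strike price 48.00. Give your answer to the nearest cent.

Risk-neutral probability p = (e^0.04 − 0.7)/(1.1 − 0.7) = 0.3408/0.4000 = 0.8520
Terminal stock prices: S_uu = 48.4, S_ud = 30.8, S_dd = 19.6
Terminal payoffs (K − S): max(-0.4, 0) = 0, max(17.2, 0) = 17.2, max(28.4, 0) = 28.4
Node u (S = 44): continuation = e^(−0.04)·[0.8520·0.0000 + 0.1480·17.2000] = 2.4453; exercise value = 4.0000 > continuation, so V_u = 4.0000 (exercise)
Node d (S = 28): continuation = e^(−0.04)·[0.8520·17.2000 + 0.1480·28.4000] = 18.1179; exercise value = 20.0000 > continuation, so V_d = 20.0000 (exercise)
Node 0 (S = 40): continuation = e^(−0.04)·[0.8520·4.0000 + 0.1480·20.0000] = 6.1179; exercise value = 8.0000 > continuation, so V_0 = 8.0000 (exercise)

8.00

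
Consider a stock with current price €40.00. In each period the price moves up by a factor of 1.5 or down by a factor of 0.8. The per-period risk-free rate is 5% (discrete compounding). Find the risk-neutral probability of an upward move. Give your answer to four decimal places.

Risk-neutral probability p = (1 + 0.05 − 0.8)/(1.5 − 0.8) = 0.2500/0.7000 = 0.3571

p = 0.3571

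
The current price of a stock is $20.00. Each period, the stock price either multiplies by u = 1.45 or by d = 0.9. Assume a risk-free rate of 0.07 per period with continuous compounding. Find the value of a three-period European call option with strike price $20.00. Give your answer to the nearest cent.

Risk-neutral probability p = (e^0.07 − 0.9)/(1.45 − 0.9) = 0.1725/0.5500 = 0.3137
Terminal stock prices: S_uuu = 60.97, S_uud = 37.84, S_udd = 23.49, S_ddd = 14.58
Terminal payoffs (S − K): max(40.97, 0) = 40.97, max(17.84, 0) = 17.84, max(3.49, 0) = 3.49, max(-5.42, 0) = 0
Node uu (S = 42.05): V_uu = e^(−0.07)·[0.3137·40.9725 + 0.6863·17.8450] = 23.4021
Node ud (S = 26.1): V_ud = e^(−0.07)·[0.3137·17.8450 + 0.6863·3.4900] = 7.4521
Node dd (S = 16.2): V_dd = e^(−0.07)·[0.3137·3.4900 + 0.6863·0.0000] = 1.0206
Node u (S = 29): V_u = e^(−0.07)·[0.3137·23.4021 + 0.6863·7.4521] = 11.6128
Node d (S = 18): V_d = e^(−0.07)·[0.3137·7.4521 + 0.6863·1.0206] = 2.8325
Node 0 (S = 20): V_0 = e^(−0.07)·[0.3137·11.6128 + 0.6863·2.8325] = 5.2088

$5.21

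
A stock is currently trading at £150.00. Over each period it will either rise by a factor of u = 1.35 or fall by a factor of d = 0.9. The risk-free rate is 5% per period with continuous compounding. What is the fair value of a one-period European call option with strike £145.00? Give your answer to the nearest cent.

Risk-neutral probability p = (e^0.05 − 0.9)/(1.35 − 0.9) = 0.1513/0.4500 = 0.3362
Terminal stock prices: S_u = 202.5, S_d = 135
Terminal payoffs (S − K): max(57.5, 0) = 57.5, max(-10, 0) = 0
Node 0 (S = 150): V_0 = e^(−0.05)·[0.3362·57.5000 + 0.6638·0.0000] = 18.3864

£18.39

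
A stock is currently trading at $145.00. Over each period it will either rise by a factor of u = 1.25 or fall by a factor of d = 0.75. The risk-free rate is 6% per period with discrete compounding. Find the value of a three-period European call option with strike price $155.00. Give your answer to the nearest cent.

$31.14

Risk-neutral probability p = (1 + 0.06 − 0.75)/(1.25 − 0.75) = 0.3100/0.5000 = 0.6200
Terminal stock prices: S_uuu = 283.2, S_uud = 169.9, S_udd = 102, S_ddd = 61.17
Terminal payoffs (S − K): max(128.2, 0) = 128.2, max(14.92, 0) = 14.92, max(-53.05, 0) = 0, max(-93.83, 0) = 0
Node uu (S = 226.6): V_uu = 1/1.06·[0.6200·128.2031 + 0.3800·14.9219] = 80.3361
Node ud (S = 135.9): V_ud = 1/1.06·[0.6200·14.9219 + 0.3800·0.0000] = 8.7279
Node dd (S = 81.56): V_dd = 1/1.06·[0.6200·0.0000 + 0.3800·0.0000] = 0.0000
Node u (S = 181.2): V_u = 1/1.06·[0.6200·80.3361 + 0.3800·8.7279] = 50.1179
Node d (S = 108.8): V_d = 1/1.06·[0.6200·8.7279 + 0.3800·0.0000] = 5.1050
Node 0 (S = 145): V_0 = 1/1.06·[0.6200·50.1179 + 0.3800·5.1050] = 31.1443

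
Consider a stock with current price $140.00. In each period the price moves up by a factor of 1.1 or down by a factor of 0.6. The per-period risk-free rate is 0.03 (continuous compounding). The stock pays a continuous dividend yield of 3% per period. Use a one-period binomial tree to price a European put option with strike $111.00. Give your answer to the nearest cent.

$5.24

Per-period risk-free factor R = e^0.03 = 1.0305; dividend-adjusted growth = e^(0.03−0.03) = 1.0000.
Risk-neutral probability p = (1.0000 − 0.6)/(1.1 − 0.6) = 0.4000/0.5000 = 0.8000
Terminal stock prices: S_u = 154, S_d = 84
Terminal payoffs (K − S): max(-43, 0) = 0, max(27, 0) = 27
Node 0 (S = 140): V_0 = e^(−0.03)·[0.8000·0.0000 + 0.2000·27.0000] = 5.2404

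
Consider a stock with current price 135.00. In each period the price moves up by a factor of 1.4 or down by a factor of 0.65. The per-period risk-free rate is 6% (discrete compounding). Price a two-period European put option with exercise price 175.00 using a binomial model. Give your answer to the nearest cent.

44.58

Risk-neutral probability p = (1 + 0.06 − 0.65)/(1.4 − 0.65) = 0.4100/0.7500 = 0.5467
Terminal stock prices: S_uu = 264.6, S_ud = 122.9, S_dd = 57.04
Terminal payoffs (K − S): max(-89.6, 0) = 0, max(52.15, 0) = 52.15, max(118, 0) = 118
Node u (S = 189): V_u = 1/1.06·[0.5467·0.0000 + 0.4533·52.1500] = 22.3031
Node d (S = 87.75): V_d = 1/1.06·[0.5467·52.1500 + 0.4533·117.9625] = 77.3443
Node 0 (S = 135): V_0 = 1/1.06·[0.5467·22.3031 + 0.4533·77.3443] = 44.5803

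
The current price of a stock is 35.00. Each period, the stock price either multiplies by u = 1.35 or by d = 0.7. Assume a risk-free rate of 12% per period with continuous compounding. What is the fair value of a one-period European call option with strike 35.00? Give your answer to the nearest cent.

Risk-neutral probability p = (e^0.12 − 0.7)/(1.35 − 0.7) = 0.4275/0.6500 = 0.6577
Terminal stock prices: S_u = 47.25, S_d = 24.5
Terminal payoffs (S − K): max(12.25, 0) = 12.25, max(-10.5, 0) = 0
Node 0 (S = 35): V_0 = e^(−0.12)·[0.6577·12.2500 + 0.3423·0.0000] = 7.1456

7.15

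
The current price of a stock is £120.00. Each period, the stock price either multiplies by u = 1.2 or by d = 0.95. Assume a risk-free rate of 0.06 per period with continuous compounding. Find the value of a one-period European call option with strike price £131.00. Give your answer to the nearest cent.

Risk-neutral probability p = (e^0.06 − 0.95)/(1.2 − 0.95) = 0.1118/0.2500 = 0.4473
Terminal stock prices: S_u = 144, S_d = 114
Terminal payoffs (S − K): max(13, 0) = 13, max(-17, 0) = 0
Node 0 (S = 120): V_0 = e^(−0.06)·[0.4473·13.0000 + 0.5527·0.0000] = 5.4768

£5.48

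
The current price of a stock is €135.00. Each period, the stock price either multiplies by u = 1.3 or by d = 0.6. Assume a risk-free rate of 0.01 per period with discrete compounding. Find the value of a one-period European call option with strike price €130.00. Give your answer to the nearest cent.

€26.39

Risk-neutral probability p = (1 + 0.01 − 0.6)/(1.3 − 0.6) = 0.4100/0.7000 = 0.5857
Terminal stock prices: S_u = 175.5, S_d = 81
Terminal payoffs (S − K): max(45.5, 0) = 45.5, max(-49, 0) = 0
Node 0 (S = 135): V_0 = 1/1.01·[0.5857·45.5000 + 0.4143·0.0000] = 26.3861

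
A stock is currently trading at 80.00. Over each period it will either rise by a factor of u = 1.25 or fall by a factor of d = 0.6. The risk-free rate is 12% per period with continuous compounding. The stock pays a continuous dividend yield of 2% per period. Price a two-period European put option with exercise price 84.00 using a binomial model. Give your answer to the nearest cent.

8.69

Per-period risk-free factor R = e^0.12 = 1.1275; dividend-adjusted growth = e^(0.12−0.02) = 1.1052.
Risk-neutral probability p = (1.1052 − 0.6)/(1.25 − 0.6) = 0.5052/0.6500 = 0.7772
Terminal stock prices: S_uu = 125, S_ud = 60, S_dd = 28.8
Terminal payoffs (K − S): max(-41, 0) = 0, max(24, 0) = 24, max(55.2, 0) = 55.2
Node u (S = 100): V_u = e^(−0.12)·[0.7772·0.0000 + 0.2228·24.0000] = 4.7428
Node d (S = 48): V_d = e^(−0.12)·[0.7772·24.0000 + 0.2228·55.2000] = 27.4518
Node 0 (S = 80): V_0 = e^(−0.12)·[0.7772·4.7428 + 0.2228·27.4518] = 8.6942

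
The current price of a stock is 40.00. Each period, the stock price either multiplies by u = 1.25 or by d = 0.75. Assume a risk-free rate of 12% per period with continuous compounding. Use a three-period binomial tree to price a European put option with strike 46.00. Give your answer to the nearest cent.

Risk-neutral probability p = (e^0.12 − 0.75)/(1.25 − 0.75) = 0.3775/0.5000 = 0.7550
Terminal stock prices: S_uuu = 78.12, S_uud = 46.88, S_udd = 28.12, S_ddd = 16.88
Terminal payoffs (K − S): max(-32.12, 0) = 0, max(-0.875, 0) = 0, max(17.88, 0) = 17.88, max(29.12, 0) = 29.12
Node uu (S = 62.5): V_uu = e^(−0.12)·[0.7550·0.0000 + 0.2450·0.0000] = 0.0000
Node ud (S = 37.5): V_ud = e^(−0.12)·[0.7550·0.0000 + 0.2450·17.8750] = 3.8843
Node dd (S = 22.5): V_dd = e^(−0.12)·[0.7550·17.8750 + 0.2450·29.1250] = 18.2983
Node u (S = 50): V_u = e^(−0.12)·[0.7550·0.0000 + 0.2450·3.8843] = 0.8441
Node d (S = 30): V_d = e^(−0.12)·[0.7550·3.8843 + 0.2450·18.2983] = 6.5772
Node 0 (S = 40): V_0 = e^(−0.12)·[0.7550·0.8441 + 0.2450·6.5772] = 1.9944

1.99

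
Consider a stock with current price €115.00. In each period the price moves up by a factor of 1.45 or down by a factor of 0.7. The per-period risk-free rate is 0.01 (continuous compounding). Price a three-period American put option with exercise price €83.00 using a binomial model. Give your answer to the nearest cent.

€9.35

Risk-neutral probability p = (e^0.01 − 0.7)/(1.45 − 0.7) = 0.3101/0.7500 = 0.4134
Terminal stock prices: S_uuu = 350.6, S_uud = 169.3, S_udd = 81.71, S_ddd = 39.44
Terminal payoffs (K − S): max(-267.6, 0) = 0, max(-86.25, 0) = 0, max(1.293, 0) = 1.293, max(43.56, 0) = 43.56
Node uu (S = 241.8): continuation = e^(−0.01)·[0.4134·0.0000 + 0.5866·0.0000] = 0.0000; exercise value = 0.0000 ≤ continuation, so V_uu = 0.0000
Node ud (S = 116.7): continuation = e^(−0.01)·[0.4134·0.0000 + 0.5866·1.2925] = 0.7506; exercise value = 0.0000 ≤ continuation, so V_ud = 0.7506
Node dd (S = 56.35): continuation = e^(−0.01)·[0.4134·1.2925 + 0.5866·43.5550] = 25.8241; exercise value = 26.6500 > continuation, so V_dd = 26.6500 (exercise)
Node u (S = 166.8): continuation = e^(−0.01)·[0.4134·0.0000 + 0.5866·0.7506] = 0.4359; exercise value = 0.0000 ≤ continuation, so V_u = 0.4359
Node d (S = 80.5): continuation = e^(−0.01)·[0.4134·0.7506 + 0.5866·26.6500] = 15.7846; exercise value = 2.5000 ≤ continuation, so V_d = 15.7846
Node 0 (S = 115): continuation = e^(−0.01)·[0.4134·0.4359 + 0.5866·15.7846] = 9.3455; exercise value = 0.0000 ≤ continuation, so V_0 = 9.3455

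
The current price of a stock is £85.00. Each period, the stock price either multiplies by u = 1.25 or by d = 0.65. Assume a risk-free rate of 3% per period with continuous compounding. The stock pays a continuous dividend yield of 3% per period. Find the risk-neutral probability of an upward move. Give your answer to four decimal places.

p = 0.5833

Per-period risk-free factor R = e^0.03 = 1.0305; dividend-adjusted growth = e^(0.03−0.03) = 1.0000.
Risk-neutral probability p = (1.0000 − 0.65)/(1.25 − 0.65) = 0.3500/0.6000 = 0.5833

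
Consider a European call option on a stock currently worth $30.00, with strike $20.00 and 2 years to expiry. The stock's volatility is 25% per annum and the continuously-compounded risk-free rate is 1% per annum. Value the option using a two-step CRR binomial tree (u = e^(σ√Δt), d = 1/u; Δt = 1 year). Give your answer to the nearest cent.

CRR parameters: u = e^(σ√Δt) = e^(0.25·√1) = 1.2840, d = 1/u = 0.7788
Per-period rate: rΔt = 0.01·1 = 0.01, so R = e^0.01 = 1.0101
Risk-neutral probability p = (e^0.01 − 0.7788)/(1.2840 − 0.7788) = 0.2312/0.5052 = 0.4577
Terminal stock prices: S_uu = 49.46, S_ud = 30, S_dd = 18.2
Terminal payoffs (S − K): max(29.46, 0) = 29.46, max(10, 0) = 10, max(-1.804, 0) = 0
Node u (S = 38.52): V_u = e^(−0.01)·[0.4577·29.4616 + 0.5423·10.0000] = 18.7198
Node d (S = 23.36): V_d = e^(−0.01)·[0.4577·10.0000 + 0.5423·0.0000] = 4.5316
Node 0 (S = 30): V_0 = e^(−0.01)·[0.4577·18.7198 + 0.5423·4.5316] = 10.9161

$10.92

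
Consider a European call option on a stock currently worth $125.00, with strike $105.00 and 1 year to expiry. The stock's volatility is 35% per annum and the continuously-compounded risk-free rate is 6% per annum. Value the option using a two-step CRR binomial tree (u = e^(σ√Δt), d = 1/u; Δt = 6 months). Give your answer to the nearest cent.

$32.91

CRR parameters: u = e^(σ√Δt) = e^(0.35·√0.5) = 1.2808, d = 1/u = 0.7808
Per-period rate: rΔt = 0.06·0.5 = 0.03, so R = e^0.03 = 1.0305
Risk-neutral probability p = (e^0.03 − 0.7808)/(1.2808 − 0.7808) = 0.2497/0.5000 = 0.4993
Terminal stock prices: S_uu = 205.1, S_ud = 125, S_dd = 76.2
Terminal payoffs (S − K): max(100.1, 0) = 100.1, max(20, 0) = 20, max(-28.8, 0) = 0
Node u (S = 160.1): V_u = e^(−0.03)·[0.4993·100.0571 + 0.5007·20.0000] = 58.2036
Node d (S = 97.6): V_d = e^(−0.03)·[0.4993·20.0000 + 0.5007·0.0000] = 9.6918
Node 0 (S = 125): V_0 = e^(−0.03)·[0.4993·58.2036 + 0.5007·9.6918] = 32.9136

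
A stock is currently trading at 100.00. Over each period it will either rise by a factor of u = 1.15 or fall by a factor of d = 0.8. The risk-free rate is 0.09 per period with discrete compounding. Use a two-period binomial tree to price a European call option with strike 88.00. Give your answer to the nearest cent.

26.53

Risk-neutral probability p = (1 + 0.09 − 0.8)/(1.15 − 0.8) = 0.2900/0.3500 = 0.8286
Terminal stock prices: S_uu = 132.2, S_ud = 92, S_dd = 64
Terminal payoffs (S − K): max(44.25, 0) = 44.25, max(4, 0) = 4, max(-24, 0) = 0
Node u (S = 115): V_u = 1/1.09·[0.8286·44.2500 + 0.1714·4.0000] = 34.2661
Node d (S = 80): V_d = 1/1.09·[0.8286·4.0000 + 0.1714·0.0000] = 3.0406
Node 0 (S = 100): V_0 = 1/1.09·[0.8286·34.2661 + 0.1714·3.0406] = 26.5258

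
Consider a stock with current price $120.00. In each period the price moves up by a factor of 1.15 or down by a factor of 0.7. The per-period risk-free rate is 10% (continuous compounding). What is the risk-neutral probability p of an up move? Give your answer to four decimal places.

p = 0.9004

Risk-neutral probability p = (e^0.1 − 0.7)/(1.15 − 0.7) = 0.4052/0.4500 = 0.9004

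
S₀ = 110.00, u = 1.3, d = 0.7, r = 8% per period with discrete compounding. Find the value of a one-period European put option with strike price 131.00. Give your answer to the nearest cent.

18.33

Risk-neutral probability p = (1 + 0.08 − 0.7)/(1.3 − 0.7) = 0.3800/0.6000 = 0.6333
Terminal stock prices: S_u = 143, S_d = 77
Terminal payoffs (K − S): max(-12, 0) = 0, max(54, 0) = 54
Node 0 (S = 110): V_0 = 1/1.08·[0.6333·0.0000 + 0.3667·54.0000] = 18.3333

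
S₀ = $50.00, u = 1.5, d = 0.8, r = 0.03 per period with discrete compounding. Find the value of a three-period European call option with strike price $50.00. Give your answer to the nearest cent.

Risk-neutral probability p = (1 + 0.03 − 0.8)/(1.5 − 0.8) = 0.2300/0.7000 = 0.3286
Terminal stock prices: S_uuu = 168.8, S_uud = 90, S_udd = 48, S_ddd = 25.6
Terminal payoffs (S − K): max(118.8, 0) = 118.8, max(40, 0) = 40, max(-2, 0) = 0, max(-24.4, 0) = 0
Node uu (S = 112.5): V_uu = 1/1.03·[0.3286·118.7500 + 0.6714·40.0000] = 63.9563
Node ud (S = 60): V_ud = 1/1.03·[0.3286·40.0000 + 0.6714·0.0000] = 12.7601
Node dd (S = 32): V_dd = 1/1.03·[0.3286·0.0000 + 0.6714·0.0000] = 0.0000
Node u (S = 75): V_u = 1/1.03·[0.3286·63.9563 + 0.6714·12.7601] = 28.7201
Node d (S = 40): V_d = 1/1.03·[0.3286·12.7601 + 0.6714·0.0000] = 4.0705
Node 0 (S = 50): V_0 = 1/1.03·[0.3286·28.7201 + 0.6714·4.0705] = 11.8152

$11.82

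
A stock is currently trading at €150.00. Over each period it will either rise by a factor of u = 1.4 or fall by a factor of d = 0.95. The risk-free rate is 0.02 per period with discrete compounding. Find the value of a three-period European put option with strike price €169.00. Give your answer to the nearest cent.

€22.92

Risk-neutral probability p = (1 + 0.02 − 0.95)/(1.4 − 0.95) = 0.0700/0.4500 = 0.1556
Terminal stock prices: S_uuu = 411.6, S_uud = 279.3, S_udd = 189.5, S_ddd = 128.6
Terminal payoffs (K − S): max(-242.6, 0) = 0, max(-110.3, 0) = 0, max(-20.53, 0) = 0, max(40.39, 0) = 40.39
Node uu (S = 294): V_uu = 1/1.02·[0.1556·0.0000 + 0.8444·0.0000] = 0.0000
Node ud (S = 199.5): V_ud = 1/1.02·[0.1556·0.0000 + 0.8444·0.0000] = 0.0000
Node dd (S = 135.4): V_dd = 1/1.02·[0.1556·0.0000 + 0.8444·40.3938] = 33.4414
Node u (S = 210): V_u = 1/1.02·[0.1556·0.0000 + 0.8444·0.0000] = 0.0000
Node d (S = 142.5): V_d = 1/1.02·[0.1556·0.0000 + 0.8444·33.4414] = 27.6857
Node 0 (S = 150): V_0 = 1/1.02·[0.1556·0.0000 + 0.8444·27.6857] = 22.9206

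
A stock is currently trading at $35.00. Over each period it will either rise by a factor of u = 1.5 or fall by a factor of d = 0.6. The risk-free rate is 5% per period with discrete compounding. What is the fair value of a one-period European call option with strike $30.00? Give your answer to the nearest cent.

Risk-neutral probability p = (1 + 0.05 − 0.6)/(1.5 − 0.6) = 0.4500/0.9000 = 0.5000
Terminal stock prices: S_u = 52.5, S_d = 21
Terminal payoffs (S − K): max(22.5, 0) = 22.5, max(-9, 0) = 0
Node 0 (S = 35): V_0 = 1/1.05·[0.5000·22.5000 + 0.5000·0.0000] = 10.7143

$10.71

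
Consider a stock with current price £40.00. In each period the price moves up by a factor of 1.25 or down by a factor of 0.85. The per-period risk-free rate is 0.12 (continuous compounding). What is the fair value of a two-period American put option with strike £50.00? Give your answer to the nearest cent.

£10.00

Risk-neutral probability p = (e^0.12 − 0.85)/(1.25 − 0.85) = 0.2775/0.4000 = 0.6937
Terminal stock prices: S_uu = 62.5, S_ud = 42.5, S_dd = 28.9
Terminal payoffs (K − S): max(-12.5, 0) = 0, max(7.5, 0) = 7.5, max(21.1, 0) = 21.1
Node u (S = 50): continuation = e^(−0.12)·[0.6937·0.0000 + 0.3063·7.5000] = 2.0372; exercise value = 0.0000 ≤ continuation, so V_u = 2.0372
Node d (S = 34): continuation = e^(−0.12)·[0.6937·7.5000 + 0.3063·21.1000] = 10.3460; exercise value = 16.0000 > continuation, so V_d = 16.0000 (exercise)
Node 0 (S = 40): continuation = e^(−0.12)·[0.6937·2.0372 + 0.3063·16.0000] = 5.5995; exercise value = 10.0000 > continuation, so V_0 = 10.0000 (exercise)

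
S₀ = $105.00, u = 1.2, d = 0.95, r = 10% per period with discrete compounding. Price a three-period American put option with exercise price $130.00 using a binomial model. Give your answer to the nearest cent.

Risk-neutral probability p = (1 + 0.1 − 0.95)/(1.2 − 0.95) = 0.1500/0.2500 = 0.6000
Terminal stock prices: S_uuu = 181.4, S_uud = 143.6, S_udd = 113.7, S_ddd = 90.02
Terminal payoffs (K − S): max(-51.44, 0) = 0, max(-13.64, 0) = 0, max(16.29, 0) = 16.29, max(39.98, 0) = 39.98
Node uu (S = 151.2): continuation = 1/1.1·[0.6000·0.0000 + 0.4000·0.0000] = 0.0000; exercise value = 0.0000 ≤ continuation, so V_uu = 0.0000
Node ud (S = 119.7): continuation = 1/1.1·[0.6000·0.0000 + 0.4000·16.2850] = 5.9218; exercise value = 10.3000 > continuation, so V_ud = 10.3000 (exercise)
Node dd (S = 94.76): continuation = 1/1.1·[0.6000·16.2850 + 0.4000·39.9756] = 23.4193; exercise value = 35.2375 > continuation, so V_dd = 35.2375 (exercise)
Node u (S = 126): continuation = 1/1.1·[0.6000·0.0000 + 0.4000·10.3000] = 3.7455; exercise value = 4.0000 > continuation, so V_u = 4.0000 (exercise)
Node d (S = 99.75): continuation = 1/1.1·[0.6000·10.3000 + 0.4000·35.2375] = 18.4318; exercise value = 30.2500 > continuation, so V_d = 30.2500 (exercise)
Node 0 (S = 105): continuation = 1/1.1·[0.6000·4.0000 + 0.4000·30.2500] = 13.1818; exercise value = 25.0000 > continuation, so V_0 = 25.0000 (exercise)

$25.00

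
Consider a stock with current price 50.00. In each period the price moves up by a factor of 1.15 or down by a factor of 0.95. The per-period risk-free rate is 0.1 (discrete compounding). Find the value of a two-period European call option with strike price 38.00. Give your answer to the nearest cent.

Risk-neutral probability p = (1 + 0.1 − 0.95)/(1.15 − 0.95) = 0.1500/0.2000 = 0.7500
Terminal stock prices: S_uu = 66.12, S_ud = 54.62, S_dd = 45.12
Terminal payoffs (S − K): max(28.12, 0) = 28.12, max(16.62, 0) = 16.62, max(7.125, 0) = 7.125
Node u (S = 57.5): V_u = 1/1.1·[0.7500·28.1250 + 0.2500·16.6250] = 22.9545
Node d (S = 47.5): V_d = 1/1.1·[0.7500·16.6250 + 0.2500·7.1250] = 12.9545
Node 0 (S = 50): V_0 = 1/1.1·[0.7500·22.9545 + 0.2500·12.9545] = 18.5950

18.60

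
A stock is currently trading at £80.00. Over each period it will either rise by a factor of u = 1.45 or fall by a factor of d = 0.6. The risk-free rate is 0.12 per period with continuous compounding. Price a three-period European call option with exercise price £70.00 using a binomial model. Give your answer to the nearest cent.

Risk-neutral probability p = (e^0.12 − 0.6)/(1.45 − 0.6) = 0.5275/0.8500 = 0.6206
Terminal stock prices: S_uuu = 243.9, S_uud = 100.9, S_udd = 41.76, S_ddd = 17.28
Terminal payoffs (S − K): max(173.9, 0) = 173.9, max(30.92, 0) = 30.92, max(-28.24, 0) = 0, max(-52.72, 0) = 0
Node uu (S = 168.2): V_uu = e^(−0.12)·[0.6206·173.8900 + 0.3794·30.9200] = 106.1156
Node ud (S = 69.6): V_ud = e^(−0.12)·[0.6206·30.9200 + 0.3794·0.0000] = 17.0186
Node dd (S = 28.8): V_dd = e^(−0.12)·[0.6206·0.0000 + 0.3794·0.0000] = 0.0000
Node u (S = 116): V_u = e^(−0.12)·[0.6206·106.1156 + 0.3794·17.0186] = 64.1339
Node d (S = 48): V_d = e^(−0.12)·[0.6206·17.0186 + 0.3794·0.0000] = 9.3672
Node 0 (S = 80): V_0 = e^(−0.12)·[0.6206·64.1339 + 0.3794·9.3672] = 38.4521

£38.45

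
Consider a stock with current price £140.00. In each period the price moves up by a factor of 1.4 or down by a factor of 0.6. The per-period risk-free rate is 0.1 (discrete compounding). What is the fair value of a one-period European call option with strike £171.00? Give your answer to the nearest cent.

Risk-neutral probability p = (1 + 0.1 − 0.6)/(1.4 − 0.6) = 0.5000/0.8000 = 0.6250
Terminal stock prices: S_u = 196, S_d = 84
Terminal payoffs (S − K): max(25, 0) = 25, max(-87, 0) = 0
Node 0 (S = 140): V_0 = 1/1.1·[0.6250·25.0000 + 0.3750·0.0000] = 14.2045

£14.20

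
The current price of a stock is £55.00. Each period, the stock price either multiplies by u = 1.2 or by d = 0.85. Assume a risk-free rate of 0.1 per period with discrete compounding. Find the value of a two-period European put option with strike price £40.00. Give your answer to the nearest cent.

Risk-neutral probability p = (1 + 0.1 − 0.85)/(1.2 − 0.85) = 0.2500/0.3500 = 0.7143
Terminal stock prices: S_uu = 79.2, S_ud = 56.1, S_dd = 39.74
Terminal payoffs (K − S): max(-39.2, 0) = 0, max(-16.1, 0) = 0, max(0.2625, 0) = 0.2625
Node u (S = 66): V_u = 1/1.1·[0.7143·0.0000 + 0.2857·0.0000] = 0.0000
Node d (S = 46.75): V_d = 1/1.1·[0.7143·0.0000 + 0.2857·0.2625] = 0.0682
Node 0 (S = 55): V_0 = 1/1.1·[0.7143·0.0000 + 0.2857·0.0682] = 0.0177

£0.02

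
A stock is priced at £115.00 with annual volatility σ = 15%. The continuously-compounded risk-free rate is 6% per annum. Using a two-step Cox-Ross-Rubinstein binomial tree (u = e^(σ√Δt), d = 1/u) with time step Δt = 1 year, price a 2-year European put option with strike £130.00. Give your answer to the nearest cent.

£10.28

CRR parameters: u = e^(σ√Δt) = e^(0.15·√1) = 1.1618, d = 1/u = 0.8607
Per-period rate: rΔt = 0.06·1 = 0.06, so R = e^0.06 = 1.0618
Risk-neutral probability p = (e^0.06 − 0.8607)/(1.1618 − 0.8607) = 0.2011/0.3011 = 0.6679
Terminal stock prices: S_uu = 155.2, S_ud = 115, S_dd = 85.19
Terminal payoffs (K − S): max(-25.23, 0) = 0, max(15, 0) = 15, max(44.81, 0) = 44.81
Node u (S = 133.6): V_u = e^(−0.06)·[0.6679·0.0000 + 0.3321·15.0000] = 4.6911
Node d (S = 98.98): V_d = e^(−0.06)·[0.6679·15.0000 + 0.3321·44.8059] = 23.4480
Node 0 (S = 115): V_0 = e^(−0.06)·[0.6679·4.6911 + 0.3321·23.4480] = 10.2839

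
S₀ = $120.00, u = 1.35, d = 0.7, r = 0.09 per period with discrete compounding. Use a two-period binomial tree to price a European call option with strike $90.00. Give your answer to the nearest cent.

$48.45

Risk-neutral probability p = (1 + 0.09 − 0.7)/(1.35 − 0.7) = 0.3900/0.6500 = 0.6000
Terminal stock prices: S_uu = 218.7, S_ud = 113.4, S_dd = 58.8
Terminal payoffs (S − K): max(128.7, 0) = 128.7, max(23.4, 0) = 23.4, max(-31.2, 0) = 0
Node u (S = 162): V_u = 1/1.09·[0.6000·128.7000 + 0.4000·23.4000] = 79.4312
Node d (S = 84): V_d = 1/1.09·[0.6000·23.4000 + 0.4000·0.0000] = 12.8807
Node 0 (S = 120): V_0 = 1/1.09·[0.6000·79.4312 + 0.4000·12.8807] = 48.4505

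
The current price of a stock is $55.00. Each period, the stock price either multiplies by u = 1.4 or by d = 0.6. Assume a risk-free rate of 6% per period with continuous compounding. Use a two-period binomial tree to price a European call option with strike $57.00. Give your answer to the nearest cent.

$15.02

Risk-neutral probability p = (e^0.06 − 0.6)/(1.4 − 0.6) = 0.4618/0.8000 = 0.5773
Terminal stock prices: S_uu = 107.8, S_ud = 46.2, S_dd = 19.8
Terminal payoffs (S − K): max(50.8, 0) = 50.8, max(-10.8, 0) = 0, max(-37.2, 0) = 0
Node u (S = 77): V_u = e^(−0.06)·[0.5773·50.8000 + 0.4227·0.0000] = 27.6188
Node d (S = 33): V_d = e^(−0.06)·[0.5773·0.0000 + 0.4227·0.0000] = 0.0000
Node 0 (S = 55): V_0 = e^(−0.06)·[0.5773·27.6188 + 0.4227·0.0000] = 15.0157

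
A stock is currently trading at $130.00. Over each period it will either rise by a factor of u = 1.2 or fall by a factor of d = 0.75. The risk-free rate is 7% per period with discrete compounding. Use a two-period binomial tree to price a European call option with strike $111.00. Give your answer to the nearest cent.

Risk-neutral probability p = (1 + 0.07 − 0.75)/(1.2 − 0.75) = 0.3200/0.4500 = 0.7111
Terminal stock prices: S_uu = 187.2, S_ud = 117, S_dd = 73.12
Terminal payoffs (S − K): max(76.2, 0) = 76.2, max(6, 0) = 6, max(-37.88, 0) = 0
Node u (S = 156): V_u = 1/1.07·[0.7111·76.2000 + 0.2889·6.0000] = 52.2617
Node d (S = 97.5): V_d = 1/1.07·[0.7111·6.0000 + 0.2889·0.0000] = 3.9875
Node 0 (S = 130): V_0 = 1/1.07·[0.7111·52.2617 + 0.2889·3.9875] = 35.8092

$35.81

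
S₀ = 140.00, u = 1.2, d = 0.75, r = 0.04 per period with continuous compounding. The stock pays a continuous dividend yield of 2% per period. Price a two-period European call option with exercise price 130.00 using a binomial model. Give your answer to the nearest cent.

23.83

Per-period risk-free factor R = e^0.04 = 1.0408; dividend-adjusted growth = e^(0.04−0.02) = 1.0202.
Risk-neutral probability p = (1.0202 − 0.75)/(1.2 − 0.75) = 0.2702/0.4500 = 0.6004
Terminal stock prices: S_uu = 201.6, S_ud = 126, S_dd = 78.75
Terminal payoffs (S − K): max(71.6, 0) = 71.6, max(-4, 0) = 0, max(-51.25, 0) = 0
Node u (S = 168): V_u = e^(−0.04)·[0.6004·71.6000 + 0.3996·0.0000] = 41.3063
Node d (S = 105): V_d = e^(−0.04)·[0.6004·0.0000 + 0.3996·0.0000] = 0.0000
Node 0 (S = 140): V_0 = e^(−0.04)·[0.6004·41.3063 + 0.3996·0.0000] = 23.8297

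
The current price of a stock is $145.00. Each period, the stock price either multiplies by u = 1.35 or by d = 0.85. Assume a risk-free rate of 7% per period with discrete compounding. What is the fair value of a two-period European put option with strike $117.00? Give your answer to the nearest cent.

Risk-neutral probability p = (1 + 0.07 − 0.85)/(1.35 − 0.85) = 0.2200/0.5000 = 0.4400
Terminal stock prices: S_uu = 264.3, S_ud = 166.4, S_dd = 104.8
Terminal payoffs (K − S): max(-147.3, 0) = 0, max(-49.39, 0) = 0, max(12.24, 0) = 12.24
Node u (S = 195.8): V_u = 1/1.07·[0.4400·0.0000 + 0.5600·0.0000] = 0.0000
Node d (S = 123.2): V_d = 1/1.07·[0.4400·0.0000 + 0.5600·12.2375] = 6.4047
Node 0 (S = 145): V_0 = 1/1.07·[0.4400·0.0000 + 0.5600·6.4047] = 3.3520

$3.35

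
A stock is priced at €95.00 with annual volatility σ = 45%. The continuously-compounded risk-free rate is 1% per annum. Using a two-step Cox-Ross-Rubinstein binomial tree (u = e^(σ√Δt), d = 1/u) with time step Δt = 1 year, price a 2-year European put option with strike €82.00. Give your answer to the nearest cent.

€15.30

CRR parameters: u = e^(σ√Δt) = e^(0.45·√1) = 1.5683, d = 1/u = 0.6376
Per-period rate: rΔt = 0.01·1 = 0.01, so R = e^0.01 = 1.0101
Risk-neutral probability p = (e^0.01 − 0.6376)/(1.5683 − 0.6376) = 0.3724/0.9307 = 0.4002
Terminal stock prices: S_uu = 233.7, S_ud = 95, S_dd = 38.62
Terminal payoffs (K − S): max(-151.7, 0) = 0, max(-13, 0) = 0, max(43.38, 0) = 43.38
Node u (S = 149): V_u = e^(−0.01)·[0.4002·0.0000 + 0.5998·0.0000] = 0.0000
Node d (S = 60.57): V_d = e^(−0.01)·[0.4002·0.0000 + 0.5998·43.3759] = 25.7597
Node 0 (S = 95): V_0 = e^(−0.01)·[0.4002·0.0000 + 0.5998·25.7597] = 15.2980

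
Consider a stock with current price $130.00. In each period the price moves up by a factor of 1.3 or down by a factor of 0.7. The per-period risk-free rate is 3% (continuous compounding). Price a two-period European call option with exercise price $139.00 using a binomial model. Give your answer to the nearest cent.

$23.05

Risk-neutral probability p = (e^0.03 − 0.7)/(1.3 − 0.7) = 0.3305/0.6000 = 0.5508
Terminal stock prices: S_uu = 219.7, S_ud = 118.3, S_dd = 63.7
Terminal payoffs (S − K): max(80.7, 0) = 80.7, max(-20.7, 0) = 0, max(-75.3, 0) = 0
Node u (S = 169): V_u = e^(−0.03)·[0.5508·80.7000 + 0.4492·0.0000] = 43.1326
Node d (S = 91): V_d = e^(−0.03)·[0.5508·0.0000 + 0.4492·0.0000] = 0.0000
Node 0 (S = 130): V_0 = e^(−0.03)·[0.5508·43.1326 + 0.4492·0.0000] = 23.0535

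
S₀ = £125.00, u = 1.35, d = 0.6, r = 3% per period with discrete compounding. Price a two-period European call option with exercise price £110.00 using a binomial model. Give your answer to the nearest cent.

£36.50

Risk-neutral probability p = (1 + 0.03 − 0.6)/(1.35 − 0.6) = 0.4300/0.7500 = 0.5733
Terminal stock prices: S_uu = 227.8, S_ud = 101.2, S_dd = 45
Terminal payoffs (S − K): max(117.8, 0) = 117.8, max(-8.75, 0) = 0, max(-65, 0) = 0
Node u (S = 168.8): V_u = 1/1.03·[0.5733·117.8125 + 0.4267·0.0000] = 65.5785
Node d (S = 75): V_d = 1/1.03·[0.5733·0.0000 + 0.4267·0.0000] = 0.0000
Node 0 (S = 125): V_0 = 1/1.03·[0.5733·65.5785 + 0.4267·0.0000] = 36.5032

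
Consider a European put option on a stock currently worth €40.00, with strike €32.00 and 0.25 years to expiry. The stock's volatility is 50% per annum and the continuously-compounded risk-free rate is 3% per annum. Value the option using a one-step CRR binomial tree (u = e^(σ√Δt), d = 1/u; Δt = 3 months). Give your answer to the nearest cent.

CRR parameters: u = e^(σ√Δt) = e^(0.5·√0.25) = 1.2840, d = 1/u = 0.7788
Per-period rate: rΔt = 0.03·0.25 = 0.0075, so R = e^0.0075 = 1.0075
Risk-neutral probability p = (e^0.0075 − 0.7788)/(1.2840 − 0.7788) = 0.2287/0.5052 = 0.4527
Terminal stock prices: S_u = 51.36, S_d = 31.15
Terminal payoffs (K − S): max(-19.36, 0) = 0, max(0.848, 0) = 0.848
Node 0 (S = 40): V_0 = e^(−0.0075)·[0.4527·0.0000 + 0.5473·0.8480] = 0.4606

€0.46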